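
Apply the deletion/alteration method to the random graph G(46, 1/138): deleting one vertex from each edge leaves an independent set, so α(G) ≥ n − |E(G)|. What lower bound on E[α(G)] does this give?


E[|E(G)|] = C(46, 2)·p = 1035 · (1/138) = 15/2.
E[α(G)] ≥ n − E[|E(G)|] = 46 − 15/2 = 77/2.
Numerically: ≈ 38.5000.
(This is only a lower bound; the true E[α(G)] may be larger.)

E[α(G)] ≥ 77/2 ≈ 38.5000.


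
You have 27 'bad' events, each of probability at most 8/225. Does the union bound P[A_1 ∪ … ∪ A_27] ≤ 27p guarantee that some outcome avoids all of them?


Union bound: P[∪_{i=1}^{27} A_i] ≤ Σ_i P[A_i] ≤ 27·p = 27·(8/225) = 24/25.
Numerically: 24/25 ≈ 0.96000.
Is 24/25 < 1? YES.
Since P[∪ A_i] ≤ 24/25 < 1, the complement has P[∩ A_i^c] ≥ 1 − 24/25 = 1/25 > 0, so some outcome avoids every A_i.

27·p = 24/25 ≈ 0.96000; existence CERTIFIED by the union bound.


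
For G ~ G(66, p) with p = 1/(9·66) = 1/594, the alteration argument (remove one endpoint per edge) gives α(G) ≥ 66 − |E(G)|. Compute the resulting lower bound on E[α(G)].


E[|E(G)|] = C(66, 2)·p = 2145 · (1/594) = 65/18.
E[α(G)] ≥ n − E[|E(G)|] = 66 − 65/18 = 1123/18.
Numerically: ≈ 62.389.
(This is only a lower bound; the true E[α(G)] may be larger.)

E[α(G)] ≥ 1123/18 ≈ 62.389.


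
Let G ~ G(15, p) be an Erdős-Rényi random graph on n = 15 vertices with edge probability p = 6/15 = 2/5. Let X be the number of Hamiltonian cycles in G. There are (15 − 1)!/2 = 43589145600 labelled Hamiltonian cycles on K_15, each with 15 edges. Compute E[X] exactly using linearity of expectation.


K_15 has (15 − 1)!/2 = 43589145600 labelled Hamiltonian cycles.
For each such Hamiltonian cycle H, let X_H = 1 if all 15 edges of H are present in G. Then P[X_H = 1] = p^{15} = (2/5)^{15} = 32768/30517578125.
Summing the indicators: E[X] = Σ_H E[X_H] = 43589145600 · p^{15} = 43589145600 · 32768/30517578125 = 57133164920832/1220703125.
Numerically: E[X] ≈ 46803.5.

E[X] = 43589145600 · (2/5)^{15} = 57133164920832/1220703125 ≈ 46803.5.


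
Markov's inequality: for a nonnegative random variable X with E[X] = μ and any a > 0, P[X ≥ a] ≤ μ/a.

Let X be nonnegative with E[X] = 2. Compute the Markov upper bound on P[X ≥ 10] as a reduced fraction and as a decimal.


μ = E[X] = 2, a = 10.
Markov: P[X ≥ 10] ≤ μ/a = (2)/10 = 1/5.
Numerically: ≈ 0.200000.
(Since a = 10 > μ = 2.000000, the bound 1/5 is < 1 and informative.)

P[X ≥ 10] ≤ 1/5 ≈ 0.200000.


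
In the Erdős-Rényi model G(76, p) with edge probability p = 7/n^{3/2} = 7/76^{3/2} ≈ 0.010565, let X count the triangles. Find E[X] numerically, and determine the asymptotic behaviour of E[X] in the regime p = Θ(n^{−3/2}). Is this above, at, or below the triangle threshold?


Number of potential triangles: C(76, 3) = 70300.
Each occurs with probability p³ ≈ (0.010565)³ ≈ 1.1793235e-06.
By linearity: E[X] = C(76, 3)·p³ ≈ 70300 · 1.1793235e-06 ≈ 0.08291.
Since α = 3/2 > 1, p = c/n^{3/2} = o(1/n) is below the triangle threshold p ~ 1/n. Asymptotically E[X] ~ (c³/6)·n^{3(1−α)} = (7³/6)·n^{-1.5} → 0, so by Markov's inequality G has no triangles w.h.p.

E[X] ≈ 0.08291; in regime p = Θ(1/n^{3/2}) E[X] tends to 0 (below the triangle threshold p ~ 1/n).


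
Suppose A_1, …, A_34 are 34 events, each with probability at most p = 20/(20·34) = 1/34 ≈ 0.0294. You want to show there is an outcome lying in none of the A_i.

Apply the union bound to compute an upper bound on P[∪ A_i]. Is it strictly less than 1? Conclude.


Union bound: P[∪_{i=1}^{34} A_i] ≤ Σ_i P[A_i] ≤ 34·p = 34·(1/34) = 1.
Numerically: 1 ≈ 1.0000.
Is 1 < 1? NO.
Since the bound 1 is ≥ 1, the union bound is uninformative here; it does NOT by itself certify existence.

34·p = 1 ≈ 1.0000; existence NOT certified by the union bound.


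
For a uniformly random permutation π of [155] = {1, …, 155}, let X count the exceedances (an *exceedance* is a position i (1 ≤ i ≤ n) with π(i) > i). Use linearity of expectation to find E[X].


Write X = Σ_{i=1}^{155} X_i, where X_i = 1_{π(i) > i}.
For each fixed i, π(i) is uniform over {1, …, 155} (marginal of a uniform permutation), so P[π(i) > i] = (n − i)/n. Summing: Σ_{i=1}^{155} (n − i)/n = (0 + 1 + … + 154)/155 = 155(155 − 1)/(2·155) = (155 − 1)/2.
Hence E[X] = Σ_{i=1}^{155} (155 − i)/155 = 77 ≈ 77.00000.

E[X] = 77 = 77.00000.


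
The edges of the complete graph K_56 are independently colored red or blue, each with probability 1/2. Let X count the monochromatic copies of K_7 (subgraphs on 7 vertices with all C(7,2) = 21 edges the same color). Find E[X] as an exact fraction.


Let X = Σ_S X_S over the C(56, 7) = 231917400 subsets S of size 7, where X_S = 1 if the K_7 on S is monochromatic.
For a fixed S, the K_7 on S has C(7, 2) = 21 edges. P[all 21 edges red] = (1/2)^21, and likewise for blue, so P[monochromatic] = 2·(1/2)^21 = 2^{1 − 21} = 1/1048576.
Summing: E[X] = C(56, 7) · 2^{1 − 21} = 231917400 · 1/1048576 = 28989675/131072.
Numerically: E[X] ≈ 221.1737.

E[X] = C(56,7)·2^(1−C(7,2)) = 28989675/131072 ≈ 221.1737.


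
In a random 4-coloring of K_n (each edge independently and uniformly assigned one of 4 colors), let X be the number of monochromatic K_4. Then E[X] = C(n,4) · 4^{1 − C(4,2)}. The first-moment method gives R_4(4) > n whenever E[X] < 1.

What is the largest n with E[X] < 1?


We need C(n, 4) · 4^{1 − 6} < 1, i.e. C(n, 4) < 4^{6 − 1} = 1024.
Check values of n near the boundary:
  n = 12: C(12, 4) = 495; 495 < 1024? YES
  n = 13: C(13, 4) = 715; 715 < 1024? YES
  n = 14: C(14, 4) = 1001; 1001 < 1024? YES
  n = 15: C(15, 4) = 1365; 1365 < 1024? NO
  n = 16: C(16, 4) = 1820; 1820 < 1024? NO
The largest n with C(n, 4) < 1024 is n = 14 (where E[X] = 1001/1024 ≈ 0.9775391). Hence R_4(4) > 14, i.e. R_4(4) ≥ 15.

Largest n = 14; hence R_4(4) > 14.


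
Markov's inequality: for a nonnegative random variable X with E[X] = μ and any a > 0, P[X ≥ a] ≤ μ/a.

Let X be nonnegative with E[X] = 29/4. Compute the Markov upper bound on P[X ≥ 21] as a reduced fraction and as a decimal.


μ = E[X] = 29/4, a = 21.
Markov: P[X ≥ 21] ≤ μ/a = (29/4)/21 = 29/84.
Numerically: ≈ 0.34524.
(Since a = 21 > μ = 7.25000, the bound 29/84 is < 1 and informative.)

P[X ≥ 21] ≤ 29/84 ≈ 0.34524.


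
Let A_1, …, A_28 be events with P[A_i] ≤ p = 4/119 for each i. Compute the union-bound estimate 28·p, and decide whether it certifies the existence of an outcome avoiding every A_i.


Union bound: P[∪_{i=1}^{28} A_i] ≤ Σ_i P[A_i] ≤ 28·p = 28·(4/119) = 16/17.
Numerically: 16/17 ≈ 0.94118.
Is 16/17 < 1? YES.
Since P[∪ A_i] ≤ 16/17 < 1, the complement has P[∩ A_i^c] ≥ 1 − 16/17 = 1/17 > 0, so some outcome avoids every A_i.

28·p = 16/17 ≈ 0.94118; existence CERTIFIED by the union bound.


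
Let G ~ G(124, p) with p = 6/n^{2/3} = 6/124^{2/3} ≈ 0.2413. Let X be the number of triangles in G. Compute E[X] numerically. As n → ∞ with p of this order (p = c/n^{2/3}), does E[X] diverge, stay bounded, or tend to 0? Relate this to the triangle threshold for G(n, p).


Number of potential triangles: C(124, 3) = 310124.
Each occurs with probability p³ ≈ (0.2413)³ ≈ 1.404787e-02.
By linearity: E[X] = C(124, 3)·p³ ≈ 310124 · 1.404787e-02 ≈ 4356.5806.
Since α = 2/3 < 1, p = c/n^{2/3} ≫ 1/n is above the triangle threshold p ~ 1/n. Asymptotically E[X] ~ (c³/6)·n^{3(1−α)} = (6³/6)·n^{1} → ∞; triangles are abundant w.h.p.

E[X] ≈ 4356.5806; in regime p = Θ(1/n^{2/3}) E[X] diverges (above the triangle threshold p ~ 1/n).


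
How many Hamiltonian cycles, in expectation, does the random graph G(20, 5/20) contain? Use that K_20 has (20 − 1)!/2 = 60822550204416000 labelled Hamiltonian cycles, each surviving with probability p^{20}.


K_20 has (20 − 1)!/2 = 60822550204416000 labelled Hamiltonian cycles.
For each such Hamiltonian cycle H, let X_H = 1 if all 20 edges of H are present in G. Then P[X_H = 1] = p^{20} = (1/4)^{20} = 1/1099511627776.
By linearity: E[X] = Σ_H E[X_H] = 60822550204416000 · p^{20} = 60822550204416000 · 1/1099511627776 = 1856156927625/33554432.
Numerically: E[X] ≈ 5.53e+04.

E[X] = 60822550204416000 · (1/4)^{20} = 1856156927625/33554432 ≈ 5.53e+04.


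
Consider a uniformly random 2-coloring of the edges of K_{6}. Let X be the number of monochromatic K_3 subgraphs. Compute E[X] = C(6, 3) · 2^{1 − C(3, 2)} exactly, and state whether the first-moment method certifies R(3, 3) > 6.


E[X] = C(6, 3) · 2^{1 − 3} = 20 · 2^{−2} = 20/4.
As a reduced fraction: E[X] = 5 ≈ 5.0000.
Is E[X] < 1? NO.
Since E[X] ≥ 1, the first-moment bound is inconclusive at n = 6; it does NOT by itself certify R(3, 3) > 6.

E[X] = 5 ≈ 5.0000; E[X] ≥ 1; first-moment method inconclusive here.


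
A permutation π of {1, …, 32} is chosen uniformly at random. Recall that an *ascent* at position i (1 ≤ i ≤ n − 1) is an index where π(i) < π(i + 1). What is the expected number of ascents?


Write X = Σ X_I over i = 1, …, 31, with X_I the indicator of one ascent.
There are 31 indicators.
For each fixed i, the pair (π(i), π(i+1)) is a uniformly random ordered pair of distinct values from {1, …, 32}; by symmetry P[π(i) < π(i+1)] = 1/2.
By linearity: E[X] = 31 · (1/2) = (32 − 1) · (1/2) = 31/2 ≈ 15.50000.

E[X] = 31/2 = 15.50000.


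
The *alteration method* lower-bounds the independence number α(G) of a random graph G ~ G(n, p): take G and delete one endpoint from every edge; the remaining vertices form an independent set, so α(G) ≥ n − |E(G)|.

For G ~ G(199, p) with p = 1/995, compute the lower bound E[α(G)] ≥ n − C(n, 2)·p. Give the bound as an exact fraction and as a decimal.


E[|E(G)|] = C(199, 2)·p = 19701 · (1/995) = 99/5.
E[α(G)] ≥ n − E[|E(G)|] = 199 − 99/5 = 896/5.
Numerically: ≈ 179.20000.
(This is only a lower bound; the true E[α(G)] may be larger.)

E[α(G)] ≥ 896/5 ≈ 179.20000.


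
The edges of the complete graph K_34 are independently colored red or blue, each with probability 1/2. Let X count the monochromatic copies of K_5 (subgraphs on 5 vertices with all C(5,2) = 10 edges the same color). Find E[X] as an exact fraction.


Let X = Σ_S X_S over the C(34, 5) = 278256 subsets S of size 5, where X_S = 1 if the K_5 on S is monochromatic.
For a fixed S, the K_5 on S has C(5, 2) = 10 edges. P[all 10 edges red] = (1/2)^10, and likewise for blue, so P[monochromatic] = 2·(1/2)^10 = 2^{1 − 10} = 1/512.
By linearity: E[X] = C(34, 5) · 2^{1 − 10} = 278256 · 1/512 = 17391/32.
Numerically: E[X] ≈ 543.46875.

E[X] = C(34,5)·2^(1−C(5,2)) = 17391/32 ≈ 543.46875.


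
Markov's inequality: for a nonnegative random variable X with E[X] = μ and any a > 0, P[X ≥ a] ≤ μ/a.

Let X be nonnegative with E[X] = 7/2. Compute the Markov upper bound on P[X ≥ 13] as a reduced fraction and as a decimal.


μ = E[X] = 7/2, a = 13.
Markov: P[X ≥ 13] ≤ μ/a = (7/2)/13 = 7/26.
Numerically: ≈ 0.26923.
(Since a = 13 > μ = 3.50000, the bound 7/26 is < 1 and informative.)

P[X ≥ 13] ≤ 7/26 ≈ 0.26923.


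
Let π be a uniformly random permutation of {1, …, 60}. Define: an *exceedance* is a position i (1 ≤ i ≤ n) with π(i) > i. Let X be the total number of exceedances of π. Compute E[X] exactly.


Write X = Σ_{i=1}^{60} X_i, where X_i = 1_{π(i) > i}.
For each fixed i, π(i) is uniform over {1, …, 60} (marginal of a uniform permutation), so P[π(i) > i] = (n − i)/n. Summing: Σ_{i=1}^{60} (n − i)/n = (0 + 1 + … + 59)/60 = 60(60 − 1)/(2·60) = (60 − 1)/2.
Hence E[X] = Σ_{i=1}^{60} (60 − i)/60 = 59/2 ≈ 29.500000.

E[X] = 59/2 = 29.500000.


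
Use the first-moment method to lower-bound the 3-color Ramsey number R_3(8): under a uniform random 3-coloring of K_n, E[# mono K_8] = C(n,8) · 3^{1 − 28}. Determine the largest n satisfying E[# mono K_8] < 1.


We need C(n, 8) · 3^{1 − 28} < 1, i.e. C(n, 8) < 3^{28 − 1} = 7625597484987.
Check values of n near the boundary:
  n = 150: C(150, 8) = 5257211409450; 5257211409450 < 7625597484987? YES
  n = 151: C(151, 8) = 5551321138650; 5551321138650 < 7625597484987? YES
  n = 152: C(152, 8) = 5859727868575; 5859727868575 < 7625597484987? YES
  n = 153: C(153, 8) = 6183023199255; 6183023199255 < 7625597484987? YES
  n = 154: C(154, 8) = 6521818990995; 6521818990995 < 7625597484987? YES
  n = 155: C(155, 8) = 6876747915675; 6876747915675 < 7625597484987? YES
  n = 156: C(156, 8) = 7248464019225; 7248464019225 < 7625597484987? YES
  n = 157: C(157, 8) = 7637643295425; 7637643295425 < 7625597484987? NO
  n = 158: C(158, 8) = 8044984271181; 8044984271181 < 7625597484987? NO
  n = 159: C(159, 8) = 8471208603429; 8471208603429 < 7625597484987? NO
The largest n with C(n, 8) < 7625597484987 is n = 156 (where E[X] = 805384891025/847288609443 ≈ 0.951). Hence R_3(8) > 156, i.e. R_3(8) ≥ 157.

Largest n = 156; hence R_3(8) > 156.


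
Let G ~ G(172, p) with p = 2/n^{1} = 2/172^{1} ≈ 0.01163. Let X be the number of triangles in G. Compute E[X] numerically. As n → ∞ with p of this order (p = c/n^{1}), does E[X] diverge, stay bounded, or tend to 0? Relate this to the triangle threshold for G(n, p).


Number of potential triangles: C(172, 3) = 833340.
Each occurs with probability p³ ≈ (0.01163)³ ≈ 1.572189e-06.
By linearity: E[X] = C(172, 3)·p³ ≈ 833340 · 1.572189e-06 ≈ 1.3102.
Here α = 1, so p = 2/n is exactly at the triangle threshold p ~ 1/n. Asymptotically E[X] → c³/6 = 2³/6 = 4/3 ≈ 1.3333, a bounded constant. In this regime the triangle count is asymptotically Poisson(c³/6).

E[X] ≈ 1.3102; in regime p = Θ(1/n^{1}) E[X] stays bounded (at the triangle threshold p ~ 1/n).


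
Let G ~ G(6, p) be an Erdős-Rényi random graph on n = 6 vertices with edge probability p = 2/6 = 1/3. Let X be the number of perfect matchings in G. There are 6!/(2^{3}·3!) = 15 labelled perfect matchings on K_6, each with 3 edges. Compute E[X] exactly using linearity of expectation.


K_6 has 6!/(2^{3}·3!) = 15 labelled perfect matchings.
For each such perfect matching H, let X_H = 1 if all 3 edges of H are present in G. Then P[X_H = 1] = p^{3} = (1/3)^{3} = 1/27.
By linearity: E[X] = Σ_H E[X_H] = 15 · p^{3} = 15 · 1/27 = 5/9.
Numerically: E[X] ≈ 0.556.

E[X] = 15 · (1/3)^{3} = 5/9 ≈ 0.556.


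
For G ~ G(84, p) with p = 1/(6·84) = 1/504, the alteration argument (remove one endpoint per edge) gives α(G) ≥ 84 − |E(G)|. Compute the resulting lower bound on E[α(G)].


E[|E(G)|] = C(84, 2)·p = 3486 · (1/504) = 83/12.
E[α(G)] ≥ n − E[|E(G)|] = 84 − 83/12 = 925/12.
Numerically: ≈ 77.0833.
(This is only a lower bound; the true E[α(G)] may be larger.)

E[α(G)] ≥ 925/12 ≈ 77.0833.


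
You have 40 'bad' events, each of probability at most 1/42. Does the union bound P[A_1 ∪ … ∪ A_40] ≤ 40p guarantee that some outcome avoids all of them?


Union bound: P[∪_{i=1}^{40} A_i] ≤ Σ_i P[A_i] ≤ 40·p = 40·(1/42) = 20/21.
Numerically: 20/21 ≈ 0.9524.
Is 20/21 < 1? YES.
Since P[∪ A_i] ≤ 20/21 < 1, the complement has P[∩ A_i^c] ≥ 1 − 20/21 = 1/21 > 0, so some outcome avoids every A_i.

40·p = 20/21 ≈ 0.9524; existence CERTIFIED by the union bound.


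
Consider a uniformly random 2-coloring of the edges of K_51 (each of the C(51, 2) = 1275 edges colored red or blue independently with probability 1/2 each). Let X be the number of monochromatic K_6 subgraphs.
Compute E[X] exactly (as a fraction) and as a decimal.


Let X = Σ_S X_S over the C(51, 6) = 18009460 subsets S of size 6, where X_S = 1 if the K_6 on S is monochromatic.
For a fixed S, the K_6 on S has C(6, 2) = 15 edges. P[all 15 edges red] = (1/2)^15, and likewise for blue, so P[monochromatic] = 2·(1/2)^15 = 2^{1 − 15} = 1/16384.
By linearity: E[X] = C(51, 6) · 2^{1 − 15} = 18009460 · 1/16384 = 4502365/4096.
Numerically: E[X] ≈ 1099.21021.

E[X] = C(51,6)·2^(1−C(6,2)) = 4502365/4096 ≈ 1099.21021.


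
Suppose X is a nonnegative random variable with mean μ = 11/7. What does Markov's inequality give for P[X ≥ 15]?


μ = E[X] = 11/7, a = 15.
Markov: P[X ≥ 15] ≤ μ/a = (11/7)/15 = 11/105.
Numerically: ≈ 0.104762.
(Since a = 15 > μ = 1.571429, the bound 11/105 is < 1 and informative.)

P[X ≥ 15] ≤ 11/105 ≈ 0.104762.


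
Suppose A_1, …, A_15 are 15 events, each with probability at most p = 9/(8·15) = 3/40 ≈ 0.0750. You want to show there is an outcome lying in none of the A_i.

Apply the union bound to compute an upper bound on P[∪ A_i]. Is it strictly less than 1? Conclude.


Union bound: P[∪_{i=1}^{15} A_i] ≤ Σ_i P[A_i] ≤ 15·p = 15·(3/40) = 9/8.
Numerically: 9/8 ≈ 1.1250.
Is 9/8 < 1? NO.
Since the bound 9/8 is ≥ 1, the union bound is uninformative here; it does NOT by itself certify existence.

15·p = 9/8 ≈ 1.1250; existence NOT certified by the union bound.


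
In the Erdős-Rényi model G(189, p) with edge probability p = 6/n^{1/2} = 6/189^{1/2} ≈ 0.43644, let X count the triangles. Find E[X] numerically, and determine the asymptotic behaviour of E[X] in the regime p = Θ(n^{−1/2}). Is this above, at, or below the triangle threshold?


Number of potential triangles: C(189, 3) = 1107414.
Each occurs with probability p³ ≈ (0.43644)³ ≈ 8.3130625e-02.
By linearity: E[X] = C(189, 3)·p³ ≈ 1107414 · 8.3130625e-02 ≈ 92060.01779.
Since α = 1/2 < 1, p = c/n^{1/2} ≫ 1/n is above the triangle threshold p ~ 1/n. Asymptotically E[X] ~ (c³/6)·n^{3(1−α)} = (6³/6)·n^{1.5} → ∞; triangles are abundant w.h.p.

E[X] ≈ 92060.01779; in regime p = Θ(1/n^{1/2}) E[X] diverges (above the triangle threshold p ~ 1/n).


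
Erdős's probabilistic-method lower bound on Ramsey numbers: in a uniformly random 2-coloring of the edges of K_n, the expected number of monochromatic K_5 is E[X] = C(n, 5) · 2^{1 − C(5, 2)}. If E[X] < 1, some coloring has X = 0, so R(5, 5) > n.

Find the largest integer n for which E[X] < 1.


We need C(n, 5) · 2^{1 − 10} < 1, i.e. C(n, 5) < 2^{10 − 1} = 512.
Check values of n near the boundary:
  n = 6: C(6, 5) = 6; 6 < 512? YES
  n = 7: C(7, 5) = 21; 21 < 512? YES
  n = 8: C(8, 5) = 56; 56 < 512? YES
  n = 9: C(9, 5) = 126; 126 < 512? YES
  n = 10: C(10, 5) = 252; 252 < 512? YES
  n = 11: C(11, 5) = 462; 462 < 512? YES
  n = 12: C(12, 5) = 792; 792 < 512? NO
The largest n with C(n, 5) < 512 is n = 11 (where E[X] = 231/256 ≈ 0.90234). Hence R(5, 5) > 11, i.e. R(5, 5) ≥ 12.

Largest n = 11; hence R(5, 5) > 11.


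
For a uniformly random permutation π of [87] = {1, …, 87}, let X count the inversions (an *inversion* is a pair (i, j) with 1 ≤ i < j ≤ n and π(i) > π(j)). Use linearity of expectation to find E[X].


Write X = Σ X_I over the C(87, 2) = 3741 pairs i < j, with X_I the indicator of one inversion.
There are 3741 indicators.
For each fixed pair i < j, the values π(i) and π(j) are two distinct elements of {1, …, 87} in uniformly random order; by symmetry P[π(i) > π(j)] = 1/2.
By linearity: E[X] = 3741 · (1/2) = C(87, 2) · (1/2) = 3741/2 = 3741/2 ≈ 1870.500.

E[X] = 3741/2 = 1870.500.


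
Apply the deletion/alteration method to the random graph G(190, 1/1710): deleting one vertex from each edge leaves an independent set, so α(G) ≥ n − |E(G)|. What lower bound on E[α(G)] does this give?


E[|E(G)|] = C(190, 2)·p = 17955 · (1/1710) = 21/2.
E[α(G)] ≥ n − E[|E(G)|] = 190 − 21/2 = 359/2.
Numerically: ≈ 179.500000.
(This is only a lower bound; the true E[α(G)] may be larger.)

E[α(G)] ≥ 359/2 ≈ 179.500000.


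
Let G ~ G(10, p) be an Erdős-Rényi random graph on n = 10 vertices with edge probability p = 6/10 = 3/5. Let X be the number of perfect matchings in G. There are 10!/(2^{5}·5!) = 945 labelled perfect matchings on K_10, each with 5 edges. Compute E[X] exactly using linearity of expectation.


K_10 has 10!/(2^{5}·5!) = 945 labelled perfect matchings.
For each such perfect matching H, let X_H = 1 if all 5 edges of H are present in G. Then P[X_H = 1] = p^{5} = (3/5)^{5} = 243/3125.
Summing the indicators: E[X] = Σ_H E[X_H] = 945 · p^{5} = 945 · 243/3125 = 45927/625.
Numerically: E[X] ≈ 73.4832.

E[X] = 945 · (3/5)^{5} = 45927/625 ≈ 73.4832.


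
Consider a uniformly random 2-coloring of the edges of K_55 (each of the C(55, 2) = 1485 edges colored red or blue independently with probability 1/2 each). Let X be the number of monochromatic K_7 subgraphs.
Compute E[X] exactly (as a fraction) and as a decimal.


Let X = Σ_S X_S over the C(55, 7) = 202927725 subsets S of size 7, where X_S = 1 if the K_7 on S is monochromatic.
For a fixed S, the K_7 on S has C(7, 2) = 21 edges. P[all 21 edges red] = (1/2)^21, and likewise for blue, so P[monochromatic] = 2·(1/2)^21 = 2^{1 − 21} = 1/1048576.
Summing: E[X] = C(55, 7) · 2^{1 − 21} = 202927725 · 1/1048576 = 202927725/1048576.
Numerically: E[X] ≈ 193.52696.

E[X] = C(55,7)·2^(1−C(7,2)) = 202927725/1048576 ≈ 193.52696.


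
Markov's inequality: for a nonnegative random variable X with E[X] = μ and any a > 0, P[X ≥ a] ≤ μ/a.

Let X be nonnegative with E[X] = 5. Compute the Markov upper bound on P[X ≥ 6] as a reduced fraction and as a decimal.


μ = E[X] = 5, a = 6.
Markov: P[X ≥ 6] ≤ μ/a = (5)/6 = 5/6.
Numerically: ≈ 0.833333.
(Since a = 6 > μ = 5.000000, the bound 5/6 is < 1 and informative.)

P[X ≥ 6] ≤ 5/6 ≈ 0.833333.


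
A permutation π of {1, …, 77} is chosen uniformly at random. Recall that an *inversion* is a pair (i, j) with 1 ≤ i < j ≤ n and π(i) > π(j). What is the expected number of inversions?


Write X = Σ X_I over the C(77, 2) = 2926 pairs i < j, with X_I the indicator of one inversion.
There are 2926 indicators.
For each fixed pair i < j, the values π(i) and π(j) are two distinct elements of {1, …, 77} in uniformly random order; by symmetry P[π(i) > π(j)] = 1/2.
By linearity: E[X] = 2926 · (1/2) = C(77, 2) · (1/2) = 2926/2 = 1463 ≈ 1463.00000.

E[X] = 1463 = 1463.00000.


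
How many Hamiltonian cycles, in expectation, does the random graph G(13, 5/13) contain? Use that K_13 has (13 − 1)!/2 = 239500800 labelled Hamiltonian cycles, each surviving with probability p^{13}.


K_13 has (13 − 1)!/2 = 239500800 labelled Hamiltonian cycles.
For each such Hamiltonian cycle H, let X_H = 1 if all 13 edges of H are present in G. Then P[X_H = 1] = p^{13} = (5/13)^{13} = 1220703125/302875106592253.
Summing the indicators: E[X] = Σ_H E[X_H] = 239500800 · p^{13} = 239500800 · 1220703125/302875106592253 = 292359375000000000/302875106592253.
Numerically: E[X] ≈ 965.

E[X] = 239500800 · (5/13)^{13} = 292359375000000000/302875106592253 ≈ 965.


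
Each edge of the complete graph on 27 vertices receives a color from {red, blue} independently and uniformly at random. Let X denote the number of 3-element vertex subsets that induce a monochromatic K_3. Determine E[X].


Let X = Σ_S X_S over the C(27, 3) = 2925 subsets S of size 3, where X_S = 1 if the K_3 on S is monochromatic.
For a fixed S, the K_3 on S has C(3, 2) = 3 edges. P[all 3 edges red] = (1/2)^3, and likewise for blue, so P[monochromatic] = 2·(1/2)^3 = 2^{1 − 3} = 1/4.
By linearity: E[X] = C(27, 3) · 2^{1 − 3} = 2925 · 1/4 = 2925/4.
Numerically: E[X] ≈ 731.2500.

E[X] = C(27,3)·2^(1−C(3,2)) = 2925/4 ≈ 731.2500.


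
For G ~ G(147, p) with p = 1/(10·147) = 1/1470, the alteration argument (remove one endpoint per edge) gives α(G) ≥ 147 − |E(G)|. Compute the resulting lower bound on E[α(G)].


E[|E(G)|] = C(147, 2)·p = 10731 · (1/1470) = 73/10.
E[α(G)] ≥ n − E[|E(G)|] = 147 − 73/10 = 1397/10.
Numerically: ≈ 139.7000.
(This is only a lower bound; the true E[α(G)] may be larger.)

E[α(G)] ≥ 1397/10 ≈ 139.7000.


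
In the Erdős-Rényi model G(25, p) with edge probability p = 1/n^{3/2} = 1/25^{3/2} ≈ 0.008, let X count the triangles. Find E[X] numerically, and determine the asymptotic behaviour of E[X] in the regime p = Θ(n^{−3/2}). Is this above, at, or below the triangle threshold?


Number of potential triangles: C(25, 3) = 2300.
Each occurs with probability p³ ≈ (0.008)³ ≈ 5.120000e-07.
By linearity: E[X] = C(25, 3)·p³ ≈ 2300 · 5.120000e-07 ≈ 0.0012.
Since α = 3/2 > 1, p = c/n^{3/2} = o(1/n) is below the triangle threshold p ~ 1/n. Asymptotically E[X] ~ (c³/6)·n^{3(1−α)} = (1³/6)·n^{-1.5} → 0, so by Markov's inequality G has no triangles w.h.p.

E[X] ≈ 0.0012; in regime p = Θ(1/n^{3/2}) E[X] tends to 0 (below the triangle threshold p ~ 1/n).


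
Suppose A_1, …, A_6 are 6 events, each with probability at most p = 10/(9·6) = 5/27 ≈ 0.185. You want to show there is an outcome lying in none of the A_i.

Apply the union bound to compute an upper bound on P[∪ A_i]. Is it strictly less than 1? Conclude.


Union bound: P[∪_{i=1}^{6} A_i] ≤ Σ_i P[A_i] ≤ 6·p = 6·(5/27) = 10/9.
Numerically: 10/9 ≈ 1.111.
Is 10/9 < 1? NO.
Since the bound 10/9 is ≥ 1, the union bound is uninformative here; it does NOT by itself certify existence.

6·p = 10/9 ≈ 1.111; existence NOT certified by the union bound.


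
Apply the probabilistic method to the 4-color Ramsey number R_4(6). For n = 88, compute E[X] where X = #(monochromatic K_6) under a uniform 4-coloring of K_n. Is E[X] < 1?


E[X] = C(88, 6) · 4^{1 − 15} = 541931236 · 4^{−14} = 541931236/268435456.
As a reduced fraction: E[X] = 135482809/67108864 ≈ 2.019.
Is E[X] < 1? NO.
Since E[X] ≥ 1, the first-moment bound is inconclusive at n = 88; it does NOT by itself certify R_4(6) > 88.

E[X] = 135482809/67108864 ≈ 2.019; E[X] ≥ 1; first-moment method inconclusive here.


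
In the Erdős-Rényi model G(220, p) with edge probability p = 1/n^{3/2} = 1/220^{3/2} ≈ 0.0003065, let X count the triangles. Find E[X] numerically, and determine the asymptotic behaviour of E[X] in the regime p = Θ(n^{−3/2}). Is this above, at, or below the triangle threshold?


Number of potential triangles: C(220, 3) = 1750540.
Each occurs with probability p³ ≈ (0.0003065)³ ≈ 2.878047e-11.
By linearity: E[X] = C(220, 3)·p³ ≈ 1750540 · 2.878047e-11 ≈ 0.0001.
Since α = 3/2 > 1, p = c/n^{3/2} = o(1/n) is below the triangle threshold p ~ 1/n. Asymptotically E[X] ~ (c³/6)·n^{3(1−α)} = (1³/6)·n^{-1.5} → 0, so by Markov's inequality G has no triangles w.h.p.

E[X] ≈ 0.0001; in regime p = Θ(1/n^{3/2}) E[X] tends to 0 (below the triangle threshold p ~ 1/n).


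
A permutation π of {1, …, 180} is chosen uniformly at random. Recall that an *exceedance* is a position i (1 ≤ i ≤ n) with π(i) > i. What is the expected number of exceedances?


Write X = Σ_{i=1}^{180} X_i, where X_i = 1_{π(i) > i}.
For each fixed i, π(i) is uniform over {1, …, 180} (marginal of a uniform permutation), so P[π(i) > i] = (n − i)/n. Summing: Σ_{i=1}^{180} (n − i)/n = (0 + 1 + … + 179)/180 = 180(180 − 1)/(2·180) = (180 − 1)/2.
Hence E[X] = Σ_{i=1}^{180} (180 − i)/180 = 179/2 ≈ 89.5000.

E[X] = 179/2 = 89.5000.


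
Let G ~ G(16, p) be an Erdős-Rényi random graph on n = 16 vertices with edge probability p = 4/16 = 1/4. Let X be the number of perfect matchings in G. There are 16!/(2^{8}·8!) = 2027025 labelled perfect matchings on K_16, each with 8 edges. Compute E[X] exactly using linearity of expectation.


K_16 has 16!/(2^{8}·8!) = 2027025 labelled perfect matchings.
For each such perfect matching H, let X_H = 1 if all 8 edges of H are present in G. Then P[X_H = 1] = p^{8} = (1/4)^{8} = 1/65536.
By linearity: E[X] = Σ_H E[X_H] = 2027025 · p^{8} = 2027025 · 1/65536 = 2027025/65536.
Numerically: E[X] ≈ 30.93.

E[X] = 2027025 · (1/4)^{8} = 2027025/65536 ≈ 30.93.


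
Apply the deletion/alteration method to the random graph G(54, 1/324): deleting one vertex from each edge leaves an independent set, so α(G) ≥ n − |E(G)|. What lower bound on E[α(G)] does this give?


E[|E(G)|] = C(54, 2)·p = 1431 · (1/324) = 53/12.
E[α(G)] ≥ n − E[|E(G)|] = 54 − 53/12 = 595/12.
Numerically: ≈ 49.583.
(This is only a lower bound; the true E[α(G)] may be larger.)

E[α(G)] ≥ 595/12 ≈ 49.583.


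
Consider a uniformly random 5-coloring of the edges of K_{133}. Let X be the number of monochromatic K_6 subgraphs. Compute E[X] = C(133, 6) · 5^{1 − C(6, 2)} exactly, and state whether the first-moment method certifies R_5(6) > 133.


E[X] = C(133, 6) · 5^{1 − 15} = 6856577728 · 5^{−14} = 6856577728/6103515625.
As a reduced fraction: E[X] = 6856577728/6103515625 ≈ 1.1234.
Is E[X] < 1? NO.
Since E[X] ≥ 1, the first-moment bound is inconclusive at n = 133; it does NOT by itself certify R_5(6) > 133.

E[X] = 6856577728/6103515625 ≈ 1.1234; E[X] ≥ 1; first-moment method inconclusive here.


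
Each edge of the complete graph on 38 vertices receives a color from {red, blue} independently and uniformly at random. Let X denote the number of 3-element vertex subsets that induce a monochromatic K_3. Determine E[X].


Let X = Σ_S X_S over the C(38, 3) = 8436 subsets S of size 3, where X_S = 1 if the K_3 on S is monochromatic.
For a fixed S, the K_3 on S has C(3, 2) = 3 edges. P[all 3 edges red] = (1/2)^3, and likewise for blue, so P[monochromatic] = 2·(1/2)^3 = 2^{1 − 3} = 1/4.
By linearity: E[X] = C(38, 3) · 2^{1 − 3} = 8436 · 1/4 = 2109.
Numerically: E[X] ≈ 2109.0000.

E[X] = C(38,3)·2^(1−C(3,2)) = 2109 ≈ 2109.0000.


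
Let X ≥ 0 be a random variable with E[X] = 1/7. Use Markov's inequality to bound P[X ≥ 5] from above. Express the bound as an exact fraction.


μ = E[X] = 1/7, a = 5.
Markov: P[X ≥ 5] ≤ μ/a = (1/7)/5 = 1/35.
Numerically: ≈ 0.02857.
(Since a = 5 > μ = 0.14286, the bound 1/35 is < 1 and informative.)

P[X ≥ 5] ≤ 1/35 ≈ 0.02857.


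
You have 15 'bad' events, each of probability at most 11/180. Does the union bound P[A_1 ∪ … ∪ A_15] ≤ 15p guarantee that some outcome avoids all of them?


Union bound: P[∪_{i=1}^{15} A_i] ≤ Σ_i P[A_i] ≤ 15·p = 15·(11/180) = 11/12.
Numerically: 11/12 ≈ 0.9166667.
Is 11/12 < 1? YES.
Since P[∪ A_i] ≤ 11/12 < 1, the complement has P[∩ A_i^c] ≥ 1 − 11/12 = 1/12 > 0, so some outcome avoids every A_i.

15·p = 11/12 ≈ 0.9166667; existence CERTIFIED by the union bound.


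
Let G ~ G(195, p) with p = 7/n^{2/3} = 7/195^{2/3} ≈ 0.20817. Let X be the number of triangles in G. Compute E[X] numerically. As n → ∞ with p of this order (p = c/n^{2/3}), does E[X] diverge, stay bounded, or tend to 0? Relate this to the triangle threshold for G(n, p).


Number of potential triangles: C(195, 3) = 1216865.
Each occurs with probability p³ ≈ (0.20817)³ ≈ 9.0203813e-03.
By linearity: E[X] = C(195, 3)·p³ ≈ 1216865 · 9.0203813e-03 ≈ 10976.58632.
Since α = 2/3 < 1, p = c/n^{2/3} ≫ 1/n is above the triangle threshold p ~ 1/n. Asymptotically E[X] ~ (c³/6)·n^{3(1−α)} = (7³/6)·n^{1} → ∞; triangles are abundant w.h.p.

E[X] ≈ 10976.58632; in regime p = Θ(1/n^{2/3}) E[X] diverges (above the triangle threshold p ~ 1/n).


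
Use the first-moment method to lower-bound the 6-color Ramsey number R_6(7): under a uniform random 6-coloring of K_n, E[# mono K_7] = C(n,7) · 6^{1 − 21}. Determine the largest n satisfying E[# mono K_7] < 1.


We need C(n, 7) · 6^{1 − 21} < 1, i.e. C(n, 7) < 6^{21 − 1} = 3656158440062976.
Check values of n near the boundary:
  n = 566: C(566, 7) = 3557206237959440; 3557206237959440 < 3656158440062976? YES
  n = 567: C(567, 7) = 3601671315933933; 3601671315933933 < 3656158440062976? YES
  n = 568: C(568, 7) = 3646611956239704; 3646611956239704 < 3656158440062976? YES
  n = 569: C(569, 7) = 3692032389858348; 3692032389858348 < 3656158440062976? NO
The largest n with C(n, 7) < 3656158440062976 is n = 568 (where E[X] = 16882462760369/16926659444736 ≈ 0.9974). Hence R_6(7) > 568, i.e. R_6(7) ≥ 569.

Largest n = 568; hence R_6(7) > 568.


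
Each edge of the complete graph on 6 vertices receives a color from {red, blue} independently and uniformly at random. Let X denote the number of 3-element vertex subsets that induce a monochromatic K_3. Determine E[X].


Let X = Σ_S X_S over the C(6, 3) = 20 subsets S of size 3, where X_S = 1 if the K_3 on S is monochromatic.
For a fixed S, the K_3 on S has C(3, 2) = 3 edges. P[all 3 edges red] = (1/2)^3, and likewise for blue, so P[monochromatic] = 2·(1/2)^3 = 2^{1 − 3} = 1/4.
Summing: E[X] = C(6, 3) · 2^{1 − 3} = 20 · 1/4 = 5.
Numerically: E[X] ≈ 5.0000.

E[X] = C(6,3)·2^(1−C(3,2)) = 5 ≈ 5.0000.


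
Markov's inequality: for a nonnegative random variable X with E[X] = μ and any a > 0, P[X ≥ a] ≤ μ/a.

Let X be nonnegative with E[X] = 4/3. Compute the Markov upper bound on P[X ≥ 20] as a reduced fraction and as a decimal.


μ = E[X] = 4/3, a = 20.
Markov: P[X ≥ 20] ≤ μ/a = (4/3)/20 = 1/15.
Numerically: ≈ 0.067.
(Since a = 20 > μ = 1.333, the bound 1/15 is < 1 and informative.)

P[X ≥ 20] ≤ 1/15 ≈ 0.067.


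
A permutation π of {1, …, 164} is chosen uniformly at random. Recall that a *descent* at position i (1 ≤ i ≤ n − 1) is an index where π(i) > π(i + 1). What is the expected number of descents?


Write X = Σ X_I over i = 1, …, 163, with X_I the indicator of one descent.
There are 163 indicators.
For each fixed i, the pair (π(i), π(i+1)) is a uniformly random ordered pair of distinct values from {1, …, 164}; by symmetry P[π(i) > π(i+1)] = 1/2.
By linearity: E[X] = 163 · (1/2) = (164 − 1) · (1/2) = 163/2 ≈ 81.5000.

E[X] = 163/2 = 81.5000.


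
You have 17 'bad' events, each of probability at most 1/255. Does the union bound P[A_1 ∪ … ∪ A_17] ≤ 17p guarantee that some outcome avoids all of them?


Union bound: P[∪_{i=1}^{17} A_i] ≤ Σ_i P[A_i] ≤ 17·p = 17·(1/255) = 1/15.
Numerically: 1/15 ≈ 0.067.
Is 1/15 < 1? YES.
Since P[∪ A_i] ≤ 1/15 < 1, the complement has P[∩ A_i^c] ≥ 1 − 1/15 = 14/15 > 0, so some outcome avoids every A_i.

17·p = 1/15 ≈ 0.067; existence CERTIFIED by the union bound.


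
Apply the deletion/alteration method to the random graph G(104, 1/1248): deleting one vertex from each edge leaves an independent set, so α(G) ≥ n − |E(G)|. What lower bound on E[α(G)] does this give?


E[|E(G)|] = C(104, 2)·p = 5356 · (1/1248) = 103/24.
E[α(G)] ≥ n − E[|E(G)|] = 104 − 103/24 = 2393/24.
Numerically: ≈ 99.7083.
(This is only a lower bound; the true E[α(G)] may be larger.)

E[α(G)] ≥ 2393/24 ≈ 99.7083.


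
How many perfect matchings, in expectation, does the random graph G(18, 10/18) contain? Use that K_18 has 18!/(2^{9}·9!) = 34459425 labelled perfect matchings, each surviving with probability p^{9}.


K_18 has 18!/(2^{9}·9!) = 34459425 labelled perfect matchings.
For each such perfect matching H, let X_H = 1 if all 9 edges of H are present in G. Then P[X_H = 1] = p^{9} = (5/9)^{9} = 1953125/387420489.
By linearity of expectation: E[X] = Σ_H E[X_H] = 34459425 · p^{9} = 34459425 · 1953125/387420489 = 830908203125/4782969.
Numerically: E[X] ≈ 1.737e+05.

E[X] = 34459425 · (5/9)^{9} = 830908203125/4782969 ≈ 1.737e+05.


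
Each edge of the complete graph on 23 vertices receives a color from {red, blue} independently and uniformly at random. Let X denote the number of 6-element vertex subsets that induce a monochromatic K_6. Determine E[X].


Let X = Σ_S X_S over the C(23, 6) = 100947 subsets S of size 6, where X_S = 1 if the K_6 on S is monochromatic.
For a fixed S, the K_6 on S has C(6, 2) = 15 edges. P[all 15 edges red] = (1/2)^15, and likewise for blue, so P[monochromatic] = 2·(1/2)^15 = 2^{1 − 15} = 1/16384.
By linearity: E[X] = C(23, 6) · 2^{1 − 15} = 100947 · 1/16384 = 100947/16384.
Numerically: E[X] ≈ 6.161.

E[X] = C(23,6)·2^(1−C(6,2)) = 100947/16384 ≈ 6.161.


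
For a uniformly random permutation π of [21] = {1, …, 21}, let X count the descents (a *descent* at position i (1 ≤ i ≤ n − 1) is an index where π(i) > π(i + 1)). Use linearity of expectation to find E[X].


Write X = Σ X_I over i = 1, …, 20, with X_I the indicator of one descent.
There are 20 indicators.
For each fixed i, the pair (π(i), π(i+1)) is a uniformly random ordered pair of distinct values from {1, …, 21}; by symmetry P[π(i) > π(i+1)] = 1/2.
By linearity: E[X] = 20 · (1/2) = (21 − 1) · (1/2) = 10 ≈ 10.000.

E[X] = 10 = 10.000.


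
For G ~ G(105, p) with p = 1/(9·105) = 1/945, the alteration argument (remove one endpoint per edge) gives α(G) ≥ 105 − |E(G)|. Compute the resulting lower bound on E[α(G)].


E[|E(G)|] = C(105, 2)·p = 5460 · (1/945) = 52/9.
E[α(G)] ≥ n − E[|E(G)|] = 105 − 52/9 = 893/9.
Numerically: ≈ 99.222222.
(This is only a lower bound; the true E[α(G)] may be larger.)

E[α(G)] ≥ 893/9 ≈ 99.222222.


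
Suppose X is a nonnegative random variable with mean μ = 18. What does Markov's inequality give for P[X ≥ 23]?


μ = E[X] = 18, a = 23.
Markov: P[X ≥ 23] ≤ μ/a = (18)/23 = 18/23.
Numerically: ≈ 0.7826.
(Since a = 23 > μ = 18.0000, the bound 18/23 is < 1 and informative.)

P[X ≥ 23] ≤ 18/23 ≈ 0.7826.


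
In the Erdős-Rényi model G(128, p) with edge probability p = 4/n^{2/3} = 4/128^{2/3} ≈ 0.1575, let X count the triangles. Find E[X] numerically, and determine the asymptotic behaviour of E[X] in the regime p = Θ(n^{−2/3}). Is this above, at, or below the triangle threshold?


Number of potential triangles: C(128, 3) = 341376.
Each occurs with probability p³ ≈ (0.1575)³ ≈ 3.906250e-03.
By linearity: E[X] = C(128, 3)·p³ ≈ 341376 · 3.906250e-03 ≈ 1333.5000.
Since α = 2/3 < 1, p = c/n^{2/3} ≫ 1/n is above the triangle threshold p ~ 1/n. Asymptotically E[X] ~ (c³/6)·n^{3(1−α)} = (4³/6)·n^{1} → ∞; triangles are abundant w.h.p.

E[X] ≈ 1333.5000; in regime p = Θ(1/n^{2/3}) E[X] diverges (above the triangle threshold p ~ 1/n).


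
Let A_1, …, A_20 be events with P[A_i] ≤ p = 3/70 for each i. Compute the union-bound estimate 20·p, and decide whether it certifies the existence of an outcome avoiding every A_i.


Union bound: P[∪_{i=1}^{20} A_i] ≤ Σ_i P[A_i] ≤ 20·p = 20·(3/70) = 6/7.
Numerically: 6/7 ≈ 0.8571429.
Is 6/7 < 1? YES.
Since P[∪ A_i] ≤ 6/7 < 1, the complement has P[∩ A_i^c] ≥ 1 − 6/7 = 1/7 > 0, so some outcome avoids every A_i.

20·p = 6/7 ≈ 0.8571429; existence CERTIFIED by the union bound.


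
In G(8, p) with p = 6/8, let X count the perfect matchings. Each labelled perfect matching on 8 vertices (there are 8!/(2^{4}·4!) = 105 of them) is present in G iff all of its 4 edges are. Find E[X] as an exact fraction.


K_8 has 8!/(2^{4}·4!) = 105 labelled perfect matchings.
For each such perfect matching H, let X_H = 1 if all 4 edges of H are present in G. Then P[X_H = 1] = p^{4} = (3/4)^{4} = 81/256.
By linearity of expectation: E[X] = Σ_H E[X_H] = 105 · p^{4} = 105 · 81/256 = 8505/256.
Numerically: E[X] ≈ 33.2.

E[X] = 105 · (3/4)^{4} = 8505/256 ≈ 33.2.


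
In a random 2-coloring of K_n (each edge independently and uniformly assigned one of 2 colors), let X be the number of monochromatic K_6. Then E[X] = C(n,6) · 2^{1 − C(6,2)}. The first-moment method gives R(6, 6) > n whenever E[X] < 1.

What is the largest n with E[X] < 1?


We need C(n, 6) · 2^{1 − 15} < 1, i.e. C(n, 6) < 2^{15 − 1} = 16384.
Check values of n near the boundary:
  n = 14: C(14, 6) = 3003; 3003 < 16384? YES
  n = 15: C(15, 6) = 5005; 5005 < 16384? YES
  n = 16: C(16, 6) = 8008; 8008 < 16384? YES
  n = 17: C(17, 6) = 12376; 12376 < 16384? YES
  n = 18: C(18, 6) = 18564; 18564 < 16384? NO
  n = 19: C(19, 6) = 27132; 27132 < 16384? NO
The largest n with C(n, 6) < 16384 is n = 17 (where E[X] = 1547/2048 ≈ 0.7553711). Hence R(6, 6) > 17, i.e. R(6, 6) ≥ 18.

Largest n = 17; hence R(6, 6) > 17.


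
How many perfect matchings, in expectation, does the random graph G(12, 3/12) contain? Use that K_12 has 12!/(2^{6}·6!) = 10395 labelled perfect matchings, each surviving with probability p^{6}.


K_12 has 12!/(2^{6}·6!) = 10395 labelled perfect matchings.
For each such perfect matching H, let X_H = 1 if all 6 edges of H are present in G. Then P[X_H = 1] = p^{6} = (1/4)^{6} = 1/4096.
By linearity: E[X] = Σ_H E[X_H] = 10395 · p^{6} = 10395 · 1/4096 = 10395/4096.
Numerically: E[X] ≈ 2.538.

E[X] = 10395 · (1/4)^{6} = 10395/4096 ≈ 2.538.
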